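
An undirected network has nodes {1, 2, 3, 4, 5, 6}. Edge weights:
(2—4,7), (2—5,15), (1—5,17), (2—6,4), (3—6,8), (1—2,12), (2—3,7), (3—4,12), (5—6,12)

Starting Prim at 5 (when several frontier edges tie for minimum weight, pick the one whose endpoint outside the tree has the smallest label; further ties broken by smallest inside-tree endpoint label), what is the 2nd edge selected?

2-6

Prim, starting at 5.
Step 1: cheapest edge leaving the tree is 5—6 (12); add 6.
Step 2: cheapest edge leaving the tree is 2—6 (4); add 2.
Step 3: cheapest edge leaving the tree is 2—3 (7); add 3.
Step 4: cheapest edge leaving the tree is 2—4 (7); add 4.
Step 5: cheapest edge leaving the tree is 1—2 (12); add 1.
The 2nd edge added is 2—6.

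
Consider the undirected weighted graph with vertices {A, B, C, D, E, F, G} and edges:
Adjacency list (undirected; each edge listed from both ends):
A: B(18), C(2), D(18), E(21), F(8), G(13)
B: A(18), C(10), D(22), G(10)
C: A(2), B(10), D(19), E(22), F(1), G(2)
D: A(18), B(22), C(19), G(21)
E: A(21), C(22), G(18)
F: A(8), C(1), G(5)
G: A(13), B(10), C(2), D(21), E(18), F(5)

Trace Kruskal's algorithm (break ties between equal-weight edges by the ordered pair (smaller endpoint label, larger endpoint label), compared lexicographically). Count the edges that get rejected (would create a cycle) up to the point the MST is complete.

5

Kruskal's algorithm — process edges by increasing weight (ties by edge label):
C F (1): add — endpoints in different components.
A C (2): add — endpoints in different components.
C G (2): add — endpoints in different components.
F G (5): skip — F and G already connected.
A F (8): skip — A and F already connected.
B C (10): add — endpoints in different components.
B G (10): skip — B and G already connected.
A G (13): skip — A and G already connected.
A B (18): skip — A and B already connected.
A D (18): add — endpoints in different components.
E G (18): add — endpoints in different components.
Edges rejected before the tree was complete: 5.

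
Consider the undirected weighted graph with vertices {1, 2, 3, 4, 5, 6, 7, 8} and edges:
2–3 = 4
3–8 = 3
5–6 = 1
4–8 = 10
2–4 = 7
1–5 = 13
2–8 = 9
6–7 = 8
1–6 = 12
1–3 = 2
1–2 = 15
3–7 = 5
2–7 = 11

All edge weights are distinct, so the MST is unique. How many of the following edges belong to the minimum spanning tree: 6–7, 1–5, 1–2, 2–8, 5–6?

2

Sort edges by weight, then run Kruskal:
5–6 (1): add — endpoints in different components.
1–3 (2): add — endpoints in different components.
3–8 (3): add — endpoints in different components.
2–3 (4): add — endpoints in different components.
3–7 (5): add — endpoints in different components.
2–4 (7): add — endpoints in different components.
6–7 (8): add — endpoints in different components.
MST edge set: {5–6, 1–3, 3–8, 2–3, 3–7, 2–4, 6–7}.
Of the listed edges, {6–7, 5–6} are in the MST → 2.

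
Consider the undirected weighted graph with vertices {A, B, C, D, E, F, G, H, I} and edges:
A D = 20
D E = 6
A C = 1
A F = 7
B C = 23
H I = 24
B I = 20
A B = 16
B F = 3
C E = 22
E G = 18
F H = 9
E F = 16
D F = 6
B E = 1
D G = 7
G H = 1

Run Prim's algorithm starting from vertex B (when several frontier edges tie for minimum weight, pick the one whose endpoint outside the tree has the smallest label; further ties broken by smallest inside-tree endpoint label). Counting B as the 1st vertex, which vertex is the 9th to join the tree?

Grow the tree from B using Prim:
Step 1: cheapest edge leaving the tree is B E (1); add E.
Step 2: cheapest edge leaving the tree is B F (3); add F.
Step 3: cheapest edge leaving the tree is D E (6); add D.
Step 4: cheapest edge leaving the tree is A F (7); add A.
Step 5: cheapest edge leaving the tree is A C (1); add C.
Step 6: cheapest edge leaving the tree is D G (7); add G.
Step 7: cheapest edge leaving the tree is G H (1); add H.
Step 8: cheapest edge leaving the tree is B I (20); add I.
Vertex order: B, E, F, D, A, C, G, H, I. The 9th vertex is I.

I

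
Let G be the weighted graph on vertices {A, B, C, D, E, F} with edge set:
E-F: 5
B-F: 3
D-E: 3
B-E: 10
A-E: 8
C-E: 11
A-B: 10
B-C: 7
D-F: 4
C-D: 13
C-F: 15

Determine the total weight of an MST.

Sort edges by weight, then run Kruskal:
B-F (3): add. Components now {A} {B,F} {C} {D} {E}
D-E (3): add. Components now {A} {B,F} {C} {D,E}
D-F (4): add. Components now {A} {B,D,E,F} {C}
E-F (5): skip — E and F already connected.
B-C (7): add. Components now {A} {B,C,D,E,F}
A-E (8): add. Components now {A,B,C,D,E,F}
MST edges: B-F, D-E, D-F, B-C, A-E; total weight 3+3+4+7+8 = 25.

25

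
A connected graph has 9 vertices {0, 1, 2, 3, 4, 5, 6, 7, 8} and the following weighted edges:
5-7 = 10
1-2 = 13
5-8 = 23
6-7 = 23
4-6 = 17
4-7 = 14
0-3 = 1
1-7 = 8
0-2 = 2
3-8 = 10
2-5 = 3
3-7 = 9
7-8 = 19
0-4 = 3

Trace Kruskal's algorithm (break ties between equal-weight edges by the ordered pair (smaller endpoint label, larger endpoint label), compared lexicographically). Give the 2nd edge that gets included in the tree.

0-2

Sort edges by weight, then run Kruskal:
0-3 (1): add — endpoints in different components.
0-2 (2): add — endpoints in different components.
0-4 (3): add — endpoints in different components.
2-5 (3): add — endpoints in different components.
1-7 (8): add — endpoints in different components.
3-7 (9): add — endpoints in different components.
3-8 (10): add — endpoints in different components.
5-7 (10): skip — 5 and 7 already connected.
1-2 (13): skip — 1 and 2 already connected.
4-7 (14): skip — 4 and 7 already connected.
4-6 (17): add — endpoints in different components.
The 2nd edge added is 0-2.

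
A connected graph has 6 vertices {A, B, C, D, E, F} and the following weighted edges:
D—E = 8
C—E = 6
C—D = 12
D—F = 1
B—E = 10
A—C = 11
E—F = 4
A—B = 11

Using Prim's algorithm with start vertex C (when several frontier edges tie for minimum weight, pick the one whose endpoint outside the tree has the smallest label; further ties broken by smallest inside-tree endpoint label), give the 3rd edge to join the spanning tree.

D-F

Prim's algorithm from C:
Step 1: frontier [C—E 6, A—C 11, C—D 12] → take C—E (6); add E.
Step 2: frontier [A—C 11, C—D 12, E—F 4, D—E 8, B—E 10] → take E—F (4); add F.
Step 3: frontier [A—C 11, C—D 12, D—E 8, B—E 10, D—F 1] → take D—F (1); add D.
Step 4: frontier [A—C 11, B—E 10] → take B—E (10); add B.
Step 5: frontier [A—B 11, A—C 11] → take A—B (11); add A.
The 3rd edge added is D—F.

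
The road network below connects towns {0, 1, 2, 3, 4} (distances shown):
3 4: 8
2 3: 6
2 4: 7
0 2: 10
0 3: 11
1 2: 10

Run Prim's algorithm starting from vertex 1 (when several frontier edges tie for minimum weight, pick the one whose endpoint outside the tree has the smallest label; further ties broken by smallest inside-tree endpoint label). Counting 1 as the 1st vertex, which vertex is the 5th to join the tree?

0

Prim, starting at 1.
Step 1: frontier [1 2 10] → take 1 2 (10); add 2.
Step 2: frontier [2 3 6, 2 4 7, 0 2 10] → take 2 3 (6); add 3.
Step 3: frontier [2 4 7, 0 2 10, 3 4 8, 0 3 11] → take 2 4 (7); add 4.
Step 4: frontier [0 2 10, 0 3 11] → take 0 2 (10); add 0.
Vertex order: 1, 2, 3, 4, 0. The 5th vertex is 0.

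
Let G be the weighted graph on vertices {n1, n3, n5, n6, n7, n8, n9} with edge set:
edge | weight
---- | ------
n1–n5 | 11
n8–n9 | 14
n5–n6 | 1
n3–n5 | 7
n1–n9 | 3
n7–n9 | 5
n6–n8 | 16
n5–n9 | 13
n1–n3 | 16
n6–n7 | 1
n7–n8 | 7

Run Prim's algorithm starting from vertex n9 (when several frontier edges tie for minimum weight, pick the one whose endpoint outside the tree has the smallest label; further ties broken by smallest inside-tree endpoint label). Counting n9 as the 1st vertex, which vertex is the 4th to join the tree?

Prim's algorithm from n9:
Step 1: cheapest edge leaving the tree is n1–n9 (3); add n1.
Step 2: cheapest edge leaving the tree is n7–n9 (5); add n7.
Step 3: cheapest edge leaving the tree is n6–n7 (1); add n6.
Step 4: cheapest edge leaving the tree is n5–n6 (1); add n5.
Step 5: cheapest edge leaving the tree is n3–n5 (7); add n3.
Step 6: cheapest edge leaving the tree is n7–n8 (7); add n8.
Vertex order: n9, n1, n7, n6, n5, n3, n8. The 4th vertex is n6.

n6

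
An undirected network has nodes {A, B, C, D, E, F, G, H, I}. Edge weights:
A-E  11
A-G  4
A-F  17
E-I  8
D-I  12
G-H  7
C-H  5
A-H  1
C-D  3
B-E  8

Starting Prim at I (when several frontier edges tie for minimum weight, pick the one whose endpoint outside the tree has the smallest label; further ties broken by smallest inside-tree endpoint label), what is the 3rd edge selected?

Prim's algorithm from I:
Step 1: frontier [E-I 8, D-I 12] → take E-I (8); add E.
Step 2: frontier [B-E 8, A-E 11, D-I 12] → take B-E (8); add B.
Step 3: frontier [A-E 11, D-I 12] → take A-E (11); add A.
Step 4: frontier [A-H 1, A-G 4, A-F 17, D-I 12] → take A-H (1); add H.
Step 5: frontier [A-G 4, A-F 17, C-H 5, G-H 7, D-I 12] → take A-G (4); add G.
Step 6: frontier [A-F 17, C-H 5, D-I 12] → take C-H (5); add C.
Step 7: frontier [A-F 17, C-D 3, D-I 12] → take C-D (3); add D.
Step 8: frontier [A-F 17] → take A-F (17); add F.
The 3rd edge added is A-E.

A-E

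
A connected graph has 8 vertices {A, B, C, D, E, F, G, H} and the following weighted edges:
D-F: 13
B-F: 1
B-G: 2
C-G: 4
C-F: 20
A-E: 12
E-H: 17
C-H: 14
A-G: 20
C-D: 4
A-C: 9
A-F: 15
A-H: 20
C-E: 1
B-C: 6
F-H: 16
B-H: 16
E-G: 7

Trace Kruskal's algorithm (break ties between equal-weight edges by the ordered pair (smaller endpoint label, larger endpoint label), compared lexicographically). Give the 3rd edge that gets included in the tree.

B-G

Sort edges by weight, then run Kruskal:
B-F (1): add — endpoints in different components.
C-E (1): add — endpoints in different components.
B-G (2): add — endpoints in different components.
C-D (4): add — endpoints in different components.
C-G (4): add — endpoints in different components.
B-C (6): skip — B and C already connected.
E-G (7): skip — E and G already connected.
A-C (9): add — endpoints in different components.
A-E (12): skip — A and E already connected.
D-F (13): skip — D and F already connected.
C-H (14): add — endpoints in different components.
The 3rd edge added is B-G.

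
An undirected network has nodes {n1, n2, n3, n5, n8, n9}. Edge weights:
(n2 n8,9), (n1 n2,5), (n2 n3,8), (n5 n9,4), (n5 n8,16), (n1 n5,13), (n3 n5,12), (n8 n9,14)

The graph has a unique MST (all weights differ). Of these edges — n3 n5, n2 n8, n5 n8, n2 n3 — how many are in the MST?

3

Kruskal's algorithm — process edges by increasing weight (ties by edge label):
n5 n9 (4): add — endpoints in different components.
n1 n2 (5): add — endpoints in different components.
n2 n3 (8): add — endpoints in different components.
n2 n8 (9): add — endpoints in different components.
n3 n5 (12): add — endpoints in different components.
MST edge set: {n5 n9, n1 n2, n2 n3, n2 n8, n3 n5}.
Of the listed edges, {n3 n5, n2 n8, n2 n3} are in the MST → 3.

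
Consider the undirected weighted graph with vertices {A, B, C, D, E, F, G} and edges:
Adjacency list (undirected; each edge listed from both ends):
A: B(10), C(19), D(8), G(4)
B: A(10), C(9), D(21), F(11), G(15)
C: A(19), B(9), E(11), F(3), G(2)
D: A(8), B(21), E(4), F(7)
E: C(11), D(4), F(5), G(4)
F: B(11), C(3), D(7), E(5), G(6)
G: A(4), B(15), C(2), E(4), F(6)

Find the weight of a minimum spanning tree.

26

Sort edges by weight, then run Kruskal:
C—G (2): add. Components now {A} {B} {C,G} {D} {E} {F}
C—F (3): add. Components now {A} {B} {C,F,G} {D} {E}
A—G (4): add. Components now {A,C,F,G} {B} {D} {E}
D—E (4): add. Components now {A,C,F,G} {B} {D,E}
E—G (4): add. Components now {A,C,D,E,F,G} {B}
E—F (5): skip — E and F already connected.
F—G (6): skip — F and G already connected.
D—F (7): skip — D and F already connected.
A—D (8): skip — A and D already connected.
B—C (9): add. Components now {A,B,C,D,E,F,G}
MST edges: C—G, C—F, A—G, D—E, E—G, B—C; total weight 2+3+4+4+4+9 = 26.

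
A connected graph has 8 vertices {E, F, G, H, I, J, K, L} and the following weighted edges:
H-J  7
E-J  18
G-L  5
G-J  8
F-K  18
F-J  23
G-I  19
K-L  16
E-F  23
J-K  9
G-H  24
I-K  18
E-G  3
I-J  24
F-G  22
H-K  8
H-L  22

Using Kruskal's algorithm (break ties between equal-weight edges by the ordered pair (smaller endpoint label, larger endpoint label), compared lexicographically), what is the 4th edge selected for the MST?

Kruskal's algorithm — process edges by increasing weight (ties by edge label):
E-G (3): add — endpoints in different components.
G-L (5): add — endpoints in different components.
H-J (7): add — endpoints in different components.
G-J (8): add — endpoints in different components.
H-K (8): add — endpoints in different components.
J-K (9): skip — J and K already connected.
K-L (16): skip — K and L already connected.
E-J (18): skip — E and J already connected.
F-K (18): add — endpoints in different components.
I-K (18): add — endpoints in different components.
The 4th edge added is G-J.

G-J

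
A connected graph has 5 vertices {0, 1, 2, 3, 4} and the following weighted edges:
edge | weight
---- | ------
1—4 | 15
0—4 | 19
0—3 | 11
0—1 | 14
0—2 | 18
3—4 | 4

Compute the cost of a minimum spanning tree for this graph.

Grow the tree from 1 using Prim:
Step 1: frontier [0—1 14, 1—4 15] → take 0—1 (14); add 0.
Step 2: frontier [0—3 11, 0—2 18, 0—4 19, 1—4 15] → take 0—3 (11); add 3.
Step 3: frontier [0—2 18, 0—4 19, 1—4 15, 3—4 4] → take 3—4 (4); add 4.
Step 4: frontier [0—2 18] → take 0—2 (18); add 2.
MST edges: 0—1, 0—3, 3—4, 0—2; total weight 14+11+4+18 = 47.

47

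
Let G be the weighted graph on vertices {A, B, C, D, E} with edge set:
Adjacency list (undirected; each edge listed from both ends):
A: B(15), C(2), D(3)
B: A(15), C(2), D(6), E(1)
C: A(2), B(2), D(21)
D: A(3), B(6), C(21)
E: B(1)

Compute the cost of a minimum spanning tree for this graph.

Sort edges by weight, then run Kruskal:
B-E (1): add. Components now {A} {B,E} {C} {D}
A-C (2): add. Components now {A,C} {B,E} {D}
B-C (2): add. Components now {A,B,C,E} {D}
A-D (3): add. Components now {A,B,C,D,E}
MST edges: B-E, A-C, B-C, A-D; total weight 1+2+2+3 = 8.

8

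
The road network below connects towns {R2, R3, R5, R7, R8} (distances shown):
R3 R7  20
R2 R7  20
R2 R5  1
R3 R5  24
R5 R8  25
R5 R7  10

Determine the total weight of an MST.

Kruskal: consider edges lightest-first.
R2 R5 (1): add. Components now {R2,R5} {R7} {R3} {R8}
R5 R7 (10): add. Components now {R2,R5,R7} {R3} {R8}
R2 R7 (20): skip — R2 and R7 already connected.
R3 R7 (20): add. Components now {R2,R3,R5,R7} {R8}
R3 R5 (24): skip — R5 and R3 already connected.
R5 R8 (25): add. Components now {R2,R3,R5,R7,R8}
MST edges: R2 R5, R5 R7, R3 R7, R5 R8; total weight 1+10+20+25 = 56.

56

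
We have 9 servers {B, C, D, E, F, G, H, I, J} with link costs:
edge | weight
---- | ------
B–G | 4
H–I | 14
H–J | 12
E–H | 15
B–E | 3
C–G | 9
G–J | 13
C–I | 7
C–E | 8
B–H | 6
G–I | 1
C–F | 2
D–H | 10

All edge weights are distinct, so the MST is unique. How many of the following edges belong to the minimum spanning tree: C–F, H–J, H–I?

2

Sort edges by weight, then run Kruskal:
G–I (1): add — endpoints in different components.
C–F (2): add — endpoints in different components.
B–E (3): add — endpoints in different components.
B–G (4): add — endpoints in different components.
B–H (6): add — endpoints in different components.
C–I (7): add — endpoints in different components.
C–E (8): skip — C and E already connected.
C–G (9): skip — C and G already connected.
D–H (10): add — endpoints in different components.
H–J (12): add — endpoints in different components.
MST edge set: {G–I, C–F, B–E, B–G, B–H, C–I, D–H, H–J}.
Of the listed edges, {C–F, H–J} are in the MST → 2.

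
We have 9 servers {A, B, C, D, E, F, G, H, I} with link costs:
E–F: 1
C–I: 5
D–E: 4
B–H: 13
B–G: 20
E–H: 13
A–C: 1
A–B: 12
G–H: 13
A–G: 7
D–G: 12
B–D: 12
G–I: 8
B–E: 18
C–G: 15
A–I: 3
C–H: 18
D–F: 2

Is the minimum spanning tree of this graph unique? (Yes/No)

No

Sort edges by weight, then run Kruskal:
A–C (1): add — endpoints in different components.
E–F (1): add — endpoints in different components.
D–F (2): add — endpoints in different components.
A–I (3): add — endpoints in different components.
D–E (4): skip — D and E already connected.
C–I (5): skip — C and I already connected.
A–G (7): add — endpoints in different components.
G–I (8): skip — G and I already connected.
A–B (12): add — endpoints in different components.
B–D (12): add — endpoints in different components.
D–G (12): skip — D and G already connected.
B–H (13): add — endpoints in different components.
Non-tree edge E–H has weight 13, equal to the heaviest edge on its tree cycle — swapping gives another MST of the same weight. Not unique.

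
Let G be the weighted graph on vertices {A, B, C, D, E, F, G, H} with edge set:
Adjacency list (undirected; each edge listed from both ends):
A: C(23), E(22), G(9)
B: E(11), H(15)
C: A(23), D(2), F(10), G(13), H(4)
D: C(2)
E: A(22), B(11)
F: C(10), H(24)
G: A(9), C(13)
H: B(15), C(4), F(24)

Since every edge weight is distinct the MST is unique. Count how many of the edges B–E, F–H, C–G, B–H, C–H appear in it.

4

Kruskal: consider edges lightest-first.
C–D (2): add — endpoints in different components.
C–H (4): add — endpoints in different components.
A–G (9): add — endpoints in different components.
C–F (10): add — endpoints in different components.
B–E (11): add — endpoints in different components.
C–G (13): add — endpoints in different components.
B–H (15): add — endpoints in different components.
MST edge set: {C–D, C–H, A–G, C–F, B–E, C–G, B–H}.
Of the listed edges, {B–E, C–G, B–H, C–H} are in the MST → 4.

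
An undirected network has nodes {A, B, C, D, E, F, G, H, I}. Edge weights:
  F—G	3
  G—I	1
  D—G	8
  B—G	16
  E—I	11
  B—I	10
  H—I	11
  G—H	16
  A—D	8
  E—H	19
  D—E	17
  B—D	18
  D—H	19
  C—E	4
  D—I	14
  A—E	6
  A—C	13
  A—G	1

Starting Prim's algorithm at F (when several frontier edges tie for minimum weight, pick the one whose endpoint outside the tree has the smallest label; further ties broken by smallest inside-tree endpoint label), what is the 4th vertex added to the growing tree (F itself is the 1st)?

I

Grow the tree from F using Prim:
Step 1: cheapest edge leaving the tree is F—G (3); add G.
Step 2: cheapest edge leaving the tree is A—G (1); add A.
Step 3: cheapest edge leaving the tree is G—I (1); add I.
Step 4: cheapest edge leaving the tree is A—E (6); add E.
Step 5: cheapest edge leaving the tree is C—E (4); add C.
Step 6: cheapest edge leaving the tree is A—D (8); add D.
Step 7: cheapest edge leaving the tree is B—I (10); add B.
Step 8: cheapest edge leaving the tree is H—I (11); add H.
Vertex order: F, G, A, I, E, C, D, B, H. The 4th vertex is I.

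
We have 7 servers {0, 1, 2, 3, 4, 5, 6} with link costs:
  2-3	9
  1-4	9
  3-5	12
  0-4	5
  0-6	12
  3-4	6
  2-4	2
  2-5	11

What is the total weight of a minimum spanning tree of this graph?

45

Sort edges by weight, then run Kruskal:
2-4 (2): add — endpoints in different components.
0-4 (5): add — endpoints in different components.
3-4 (6): add — endpoints in different components.
1-4 (9): add — endpoints in different components.
2-3 (9): skip — 2 and 3 already connected.
2-5 (11): add — endpoints in different components.
0-6 (12): add — endpoints in different components.
MST edges: 2-4, 0-4, 3-4, 1-4, 2-5, 0-6; total weight 2+5+6+9+11+12 = 45.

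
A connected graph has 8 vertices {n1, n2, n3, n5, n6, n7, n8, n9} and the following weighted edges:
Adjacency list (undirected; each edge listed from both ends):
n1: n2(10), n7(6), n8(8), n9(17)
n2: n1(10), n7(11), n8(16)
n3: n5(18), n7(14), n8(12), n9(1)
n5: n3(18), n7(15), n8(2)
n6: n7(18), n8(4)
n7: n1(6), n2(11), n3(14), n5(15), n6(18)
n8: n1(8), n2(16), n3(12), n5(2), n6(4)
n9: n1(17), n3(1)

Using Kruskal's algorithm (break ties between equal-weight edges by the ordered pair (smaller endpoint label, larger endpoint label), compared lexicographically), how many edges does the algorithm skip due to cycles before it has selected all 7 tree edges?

1

Sort edges by weight, then run Kruskal:
n3–n9 (1): add — endpoints in different components.
n5–n8 (2): add — endpoints in different components.
n6–n8 (4): add — endpoints in different components.
n1–n7 (6): add — endpoints in different components.
n1–n8 (8): add — endpoints in different components.
n1–n2 (10): add — endpoints in different components.
n2–n7 (11): skip — n7 and n2 already connected.
n3–n8 (12): add — endpoints in different components.
Edges rejected before the tree was complete: 1.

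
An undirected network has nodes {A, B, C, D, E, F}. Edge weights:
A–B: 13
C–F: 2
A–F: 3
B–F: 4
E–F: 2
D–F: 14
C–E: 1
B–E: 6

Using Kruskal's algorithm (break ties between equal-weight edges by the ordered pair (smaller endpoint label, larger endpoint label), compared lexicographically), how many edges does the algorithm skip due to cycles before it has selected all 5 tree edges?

3

Sort edges by weight, then run Kruskal:
C–E (1): add. Components now {A} {B} {C,E} {D} {F}
C–F (2): add. Components now {A} {B} {C,E,F} {D}
E–F (2): skip — E and F already connected.
A–F (3): add. Components now {A,C,E,F} {B} {D}
B–F (4): add. Components now {A,B,C,E,F} {D}
B–E (6): skip — B and E already connected.
A–B (13): skip — A and B already connected.
D–F (14): add. Components now {A,B,C,D,E,F}
Edges rejected before the tree was complete: 3.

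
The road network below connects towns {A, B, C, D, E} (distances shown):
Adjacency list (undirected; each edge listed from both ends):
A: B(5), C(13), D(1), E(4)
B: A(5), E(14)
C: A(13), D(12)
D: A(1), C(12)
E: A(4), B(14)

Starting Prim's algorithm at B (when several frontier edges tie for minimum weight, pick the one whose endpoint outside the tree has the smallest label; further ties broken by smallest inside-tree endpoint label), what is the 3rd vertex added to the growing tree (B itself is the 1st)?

Grow the tree from B using Prim:
Step 1: cheapest edge leaving the tree is A B (5); add A.
Step 2: cheapest edge leaving the tree is A D (1); add D.
Step 3: cheapest edge leaving the tree is A E (4); add E.
Step 4: cheapest edge leaving the tree is C D (12); add C.
Vertex order: B, A, D, E, C. The 3rd vertex is D.

D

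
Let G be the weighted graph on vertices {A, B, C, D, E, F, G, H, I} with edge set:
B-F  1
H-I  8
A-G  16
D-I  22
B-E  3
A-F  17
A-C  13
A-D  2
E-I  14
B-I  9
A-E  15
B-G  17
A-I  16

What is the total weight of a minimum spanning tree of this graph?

Prim, starting at E.
Step 1: frontier [B-E 3, E-I 14, A-E 15] → take B-E (3); add B.
Step 2: frontier [B-F 1, B-I 9, B-G 17, E-I 14, A-E 15] → take B-F (1); add F.
Step 3: frontier [B-I 9, B-G 17, E-I 14, A-E 15, A-F 17] → take B-I (9); add I.
Step 4: frontier [B-G 17, A-E 15, A-F 17, H-I 8, A-I 16, D-I 22] → take H-I (8); add H.
Step 5: frontier [B-G 17, A-E 15, A-F 17, A-I 16, D-I 22] → take A-E (15); add A.
Step 6: frontier [A-D 2, A-C 13, A-G 16, B-G 17, D-I 22] → take A-D (2); add D.
Step 7: frontier [A-C 13, A-G 16, B-G 17] → take A-C (13); add C.
Step 8: frontier [A-G 16, B-G 17] → take A-G (16); add G.
MST edges: B-E, B-F, B-I, H-I, A-E, A-D, A-C, A-G; total weight 3+1+9+8+15+2+13+16 = 67.

67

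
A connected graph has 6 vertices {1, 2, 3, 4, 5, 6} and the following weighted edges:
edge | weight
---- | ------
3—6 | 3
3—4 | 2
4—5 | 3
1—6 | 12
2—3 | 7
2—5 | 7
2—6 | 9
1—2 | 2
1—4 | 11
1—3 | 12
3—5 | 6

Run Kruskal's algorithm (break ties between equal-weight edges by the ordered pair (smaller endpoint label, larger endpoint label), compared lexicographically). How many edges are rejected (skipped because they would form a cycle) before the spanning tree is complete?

1

Sort edges by weight, then run Kruskal:
1—2 (2): add — endpoints in different components.
3—4 (2): add — endpoints in different components.
3—6 (3): add — endpoints in different components.
4—5 (3): add — endpoints in different components.
3—5 (6): skip — 3 and 5 already connected.
2—3 (7): add — endpoints in different components.
Edges rejected before the tree was complete: 1.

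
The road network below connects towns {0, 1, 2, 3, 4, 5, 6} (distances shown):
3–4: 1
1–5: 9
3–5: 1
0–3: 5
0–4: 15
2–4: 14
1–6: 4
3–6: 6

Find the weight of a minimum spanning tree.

Prim's algorithm from 1:
Step 1: cheapest edge leaving the tree is 1–6 (4); add 6.
Step 2: cheapest edge leaving the tree is 3–6 (6); add 3.
Step 3: cheapest edge leaving the tree is 3–4 (1); add 4.
Step 4: cheapest edge leaving the tree is 3–5 (1); add 5.
Step 5: cheapest edge leaving the tree is 0–3 (5); add 0.
Step 6: cheapest edge leaving the tree is 2–4 (14); add 2.
MST edges: 1–6, 3–6, 3–4, 3–5, 0–3, 2–4; total weight 4+6+1+1+5+14 = 31.

31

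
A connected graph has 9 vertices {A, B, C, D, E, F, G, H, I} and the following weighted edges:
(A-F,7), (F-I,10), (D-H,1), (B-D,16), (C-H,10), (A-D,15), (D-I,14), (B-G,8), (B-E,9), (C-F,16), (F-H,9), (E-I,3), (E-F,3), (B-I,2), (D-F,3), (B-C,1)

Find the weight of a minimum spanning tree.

28

Prim's algorithm from B:
Step 1: cheapest edge leaving the tree is B-C (1); add C.
Step 2: cheapest edge leaving the tree is B-I (2); add I.
Step 3: cheapest edge leaving the tree is E-I (3); add E.
Step 4: cheapest edge leaving the tree is E-F (3); add F.
Step 5: cheapest edge leaving the tree is D-F (3); add D.
Step 6: cheapest edge leaving the tree is D-H (1); add H.
Step 7: cheapest edge leaving the tree is A-F (7); add A.
Step 8: cheapest edge leaving the tree is B-G (8); add G.
MST edges: B-C, B-I, E-I, E-F, D-F, D-H, A-F, B-G; total weight 1+2+3+3+3+1+7+8 = 28.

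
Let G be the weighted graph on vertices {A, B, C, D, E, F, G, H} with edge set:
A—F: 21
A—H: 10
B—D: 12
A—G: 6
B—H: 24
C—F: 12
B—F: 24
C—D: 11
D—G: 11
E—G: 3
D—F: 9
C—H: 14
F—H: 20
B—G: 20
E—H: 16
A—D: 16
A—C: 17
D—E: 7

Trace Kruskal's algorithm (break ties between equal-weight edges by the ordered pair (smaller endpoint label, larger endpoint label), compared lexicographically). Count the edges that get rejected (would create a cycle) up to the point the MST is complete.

Kruskal's algorithm — process edges by increasing weight (ties by edge label):
E—G (3): add — endpoints in different components.
A—G (6): add — endpoints in different components.
D—E (7): add — endpoints in different components.
D—F (9): add — endpoints in different components.
A—H (10): add — endpoints in different components.
C—D (11): add — endpoints in different components.
D—G (11): skip — D and G already connected.
B—D (12): add — endpoints in different components.
Edges rejected before the tree was complete: 1.

1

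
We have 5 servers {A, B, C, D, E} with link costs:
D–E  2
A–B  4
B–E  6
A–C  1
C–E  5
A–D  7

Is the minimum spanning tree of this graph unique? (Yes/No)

Sort edges by weight, then run Kruskal:
A–C (1): add. Components now {A,C} {B} {D} {E}
D–E (2): add. Components now {A,C} {B} {D,E}
A–B (4): add. Components now {A,B,C} {D,E}
C–E (5): add. Components now {A,B,C,D,E}
Every non-tree edge has weight strictly greater than the heaviest edge on the tree path between its endpoints, so the MST is unique.

Yes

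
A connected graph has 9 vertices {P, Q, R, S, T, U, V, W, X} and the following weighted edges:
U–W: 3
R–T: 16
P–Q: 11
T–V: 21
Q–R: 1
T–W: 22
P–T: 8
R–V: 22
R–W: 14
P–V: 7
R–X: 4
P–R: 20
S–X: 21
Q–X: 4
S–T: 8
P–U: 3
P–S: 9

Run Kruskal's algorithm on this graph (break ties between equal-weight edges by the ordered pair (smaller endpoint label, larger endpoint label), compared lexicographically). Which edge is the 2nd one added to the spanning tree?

Sort edges by weight, then run Kruskal:
Q–R (1): add — endpoints in different components.
P–U (3): add — endpoints in different components.
U–W (3): add — endpoints in different components.
Q–X (4): add — endpoints in different components.
R–X (4): skip — X and R already connected.
P–V (7): add — endpoints in different components.
P–T (8): add — endpoints in different components.
S–T (8): add — endpoints in different components.
P–S (9): skip — S and P already connected.
P–Q (11): add — endpoints in different components.
The 2nd edge added is P–U.

P-U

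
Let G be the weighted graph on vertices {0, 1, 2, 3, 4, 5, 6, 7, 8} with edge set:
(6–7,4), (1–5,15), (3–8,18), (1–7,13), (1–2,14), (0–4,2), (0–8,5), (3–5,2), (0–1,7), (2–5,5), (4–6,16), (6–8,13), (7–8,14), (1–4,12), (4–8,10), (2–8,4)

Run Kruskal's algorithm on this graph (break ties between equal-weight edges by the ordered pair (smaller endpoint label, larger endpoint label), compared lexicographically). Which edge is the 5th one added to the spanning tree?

0-8

Kruskal's algorithm — process edges by increasing weight (ties by edge label):
0–4 (2): add — endpoints in different components.
3–5 (2): add — endpoints in different components.
2–8 (4): add — endpoints in different components.
6–7 (4): add — endpoints in different components.
0–8 (5): add — endpoints in different components.
2–5 (5): add — endpoints in different components.
0–1 (7): add — endpoints in different components.
4–8 (10): skip — 4 and 8 already connected.
1–4 (12): skip — 1 and 4 already connected.
1–7 (13): add — endpoints in different components.
The 5th edge added is 0–8.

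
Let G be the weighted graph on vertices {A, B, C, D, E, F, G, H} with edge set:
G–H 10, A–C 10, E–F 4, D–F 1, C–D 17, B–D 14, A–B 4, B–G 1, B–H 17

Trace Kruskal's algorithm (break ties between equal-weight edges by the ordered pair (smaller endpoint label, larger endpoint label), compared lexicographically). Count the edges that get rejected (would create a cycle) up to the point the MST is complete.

0

Kruskal: consider edges lightest-first.
B–G (1): add — endpoints in different components.
D–F (1): add — endpoints in different components.
A–B (4): add — endpoints in different components.
E–F (4): add — endpoints in different components.
A–C (10): add — endpoints in different components.
G–H (10): add — endpoints in different components.
B–D (14): add — endpoints in different components.
Edges rejected before the tree was complete: 0.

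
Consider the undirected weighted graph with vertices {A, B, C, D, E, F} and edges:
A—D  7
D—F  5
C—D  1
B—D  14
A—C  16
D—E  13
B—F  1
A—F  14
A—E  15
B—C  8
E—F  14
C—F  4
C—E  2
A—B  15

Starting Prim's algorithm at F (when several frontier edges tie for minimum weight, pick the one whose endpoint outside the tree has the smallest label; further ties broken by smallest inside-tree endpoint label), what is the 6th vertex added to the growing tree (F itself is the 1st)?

Prim, starting at F.
Step 1: cheapest edge leaving the tree is B—F (1); add B.
Step 2: cheapest edge leaving the tree is C—F (4); add C.
Step 3: cheapest edge leaving the tree is C—D (1); add D.
Step 4: cheapest edge leaving the tree is C—E (2); add E.
Step 5: cheapest edge leaving the tree is A—D (7); add A.
Vertex order: F, B, C, D, E, A. The 6th vertex is A.

A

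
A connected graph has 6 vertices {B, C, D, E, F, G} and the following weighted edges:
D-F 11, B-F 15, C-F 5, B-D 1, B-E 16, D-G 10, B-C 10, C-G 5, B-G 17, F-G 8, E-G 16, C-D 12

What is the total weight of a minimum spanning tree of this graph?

Prim's algorithm from F:
Step 1: frontier [C-F 5, F-G 8, D-F 11, B-F 15] → take C-F (5); add C.
Step 2: frontier [C-G 5, B-C 10, C-D 12, F-G 8, D-F 11, B-F 15] → take C-G (5); add G.
Step 3: frontier [B-C 10, C-D 12, D-F 11, B-F 15, D-G 10, E-G 16, B-G 17] → take B-C (10); add B.
Step 4: frontier [B-D 1, B-E 16, C-D 12, D-F 11, D-G 10, E-G 16] → take B-D (1); add D.
Step 5: frontier [B-E 16, E-G 16] → take B-E (16); add E.
MST edges: C-F, C-G, B-C, B-D, B-E; total weight 5+5+10+1+16 = 37.

37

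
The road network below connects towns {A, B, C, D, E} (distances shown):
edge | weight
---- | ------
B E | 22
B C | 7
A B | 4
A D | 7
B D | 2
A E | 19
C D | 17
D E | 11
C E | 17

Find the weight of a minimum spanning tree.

Sort edges by weight, then run Kruskal:
B D (2): add. Components now {A} {B,D} {C} {E}
A B (4): add. Components now {A,B,D} {C} {E}
A D (7): skip — A and D already connected.
B C (7): add. Components now {A,B,C,D} {E}
D E (11): add. Components now {A,B,C,D,E}
MST edges: B D, A B, B C, D E; total weight 2+4+7+11 = 24.

24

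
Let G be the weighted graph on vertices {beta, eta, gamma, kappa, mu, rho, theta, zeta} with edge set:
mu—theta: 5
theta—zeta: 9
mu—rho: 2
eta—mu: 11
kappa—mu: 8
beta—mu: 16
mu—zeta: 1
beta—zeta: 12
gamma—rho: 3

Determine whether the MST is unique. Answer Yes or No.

Kruskal: consider edges lightest-first.
mu—zeta (1): add — endpoints in different components.
mu—rho (2): add — endpoints in different components.
gamma—rho (3): add — endpoints in different components.
mu—theta (5): add — endpoints in different components.
kappa—mu (8): add — endpoints in different components.
theta—zeta (9): skip — theta and zeta already connected.
eta—mu (11): add — endpoints in different components.
beta—zeta (12): add — endpoints in different components.
Every non-tree edge has weight strictly greater than the heaviest edge on the tree path between its endpoints, so the MST is unique.

Yes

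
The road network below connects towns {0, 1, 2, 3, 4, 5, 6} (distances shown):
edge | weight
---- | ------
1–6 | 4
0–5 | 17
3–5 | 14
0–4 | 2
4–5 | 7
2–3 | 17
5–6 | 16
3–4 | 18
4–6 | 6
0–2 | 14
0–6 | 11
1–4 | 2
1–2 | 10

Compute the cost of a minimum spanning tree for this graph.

Sort edges by weight, then run Kruskal:
0–4 (2): add. Components now {0,4} {1} {2} {3} {5} {6}
1–4 (2): add. Components now {0,1,4} {2} {3} {5} {6}
1–6 (4): add. Components now {0,1,4,6} {2} {3} {5}
4–6 (6): skip — 4 and 6 already connected.
4–5 (7): add. Components now {0,1,4,5,6} {2} {3}
1–2 (10): add. Components now {0,1,2,4,5,6} {3}
0–6 (11): skip — 0 and 6 already connected.
0–2 (14): skip — 0 and 2 already connected.
3–5 (14): add. Components now {0,1,2,3,4,5,6}
MST edges: 0–4, 1–4, 1–6, 4–5, 1–2, 3–5; total weight 2+2+4+7+10+14 = 39.

39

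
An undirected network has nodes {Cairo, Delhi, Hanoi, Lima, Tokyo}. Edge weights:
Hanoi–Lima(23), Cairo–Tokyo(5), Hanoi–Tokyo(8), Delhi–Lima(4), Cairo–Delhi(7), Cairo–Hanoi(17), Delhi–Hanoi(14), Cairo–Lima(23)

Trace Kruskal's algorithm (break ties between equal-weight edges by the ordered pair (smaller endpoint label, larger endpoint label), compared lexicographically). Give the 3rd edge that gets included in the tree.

Kruskal's algorithm — process edges by increasing weight (ties by edge label):
Delhi–Lima (4): add — endpoints in different components.
Cairo–Tokyo (5): add — endpoints in different components.
Cairo–Delhi (7): add — endpoints in different components.
Hanoi–Tokyo (8): add — endpoints in different components.
The 3rd edge added is Cairo–Delhi.

Cairo-Delhi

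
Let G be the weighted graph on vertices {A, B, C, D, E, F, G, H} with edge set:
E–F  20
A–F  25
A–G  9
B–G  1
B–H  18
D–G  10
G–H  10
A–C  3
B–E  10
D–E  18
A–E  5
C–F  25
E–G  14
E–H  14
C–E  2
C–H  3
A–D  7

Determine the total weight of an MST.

45

Prim's algorithm from H:
Step 1: cheapest edge leaving the tree is C–H (3); add C.
Step 2: cheapest edge leaving the tree is C–E (2); add E.
Step 3: cheapest edge leaving the tree is A–C (3); add A.
Step 4: cheapest edge leaving the tree is A–D (7); add D.
Step 5: cheapest edge leaving the tree is A–G (9); add G.
Step 6: cheapest edge leaving the tree is B–G (1); add B.
Step 7: cheapest edge leaving the tree is E–F (20); add F.
MST edges: C–H, C–E, A–C, A–D, A–G, B–G, E–F; total weight 3+2+3+7+9+1+20 = 45.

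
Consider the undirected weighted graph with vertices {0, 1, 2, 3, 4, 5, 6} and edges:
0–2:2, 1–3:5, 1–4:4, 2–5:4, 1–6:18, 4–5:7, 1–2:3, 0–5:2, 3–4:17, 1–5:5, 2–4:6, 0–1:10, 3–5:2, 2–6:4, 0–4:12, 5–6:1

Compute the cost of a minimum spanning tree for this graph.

14

Grow the tree from 2 using Prim:
Step 1: cheapest edge leaving the tree is 0–2 (2); add 0.
Step 2: cheapest edge leaving the tree is 0–5 (2); add 5.
Step 3: cheapest edge leaving the tree is 5–6 (1); add 6.
Step 4: cheapest edge leaving the tree is 3–5 (2); add 3.
Step 5: cheapest edge leaving the tree is 1–2 (3); add 1.
Step 6: cheapest edge leaving the tree is 1–4 (4); add 4.
MST edges: 0–2, 0–5, 5–6, 3–5, 1–2, 1–4; total weight 2+2+1+2+3+4 = 14.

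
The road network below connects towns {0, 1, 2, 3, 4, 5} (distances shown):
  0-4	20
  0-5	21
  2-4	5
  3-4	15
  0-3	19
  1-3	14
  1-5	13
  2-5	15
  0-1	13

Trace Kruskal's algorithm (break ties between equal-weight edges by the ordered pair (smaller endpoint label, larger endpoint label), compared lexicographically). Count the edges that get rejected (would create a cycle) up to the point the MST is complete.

Kruskal's algorithm — process edges by increasing weight (ties by edge label):
2-4 (5): add — endpoints in different components.
0-1 (13): add — endpoints in different components.
1-5 (13): add — endpoints in different components.
1-3 (14): add — endpoints in different components.
2-5 (15): add — endpoints in different components.
Edges rejected before the tree was complete: 0.

0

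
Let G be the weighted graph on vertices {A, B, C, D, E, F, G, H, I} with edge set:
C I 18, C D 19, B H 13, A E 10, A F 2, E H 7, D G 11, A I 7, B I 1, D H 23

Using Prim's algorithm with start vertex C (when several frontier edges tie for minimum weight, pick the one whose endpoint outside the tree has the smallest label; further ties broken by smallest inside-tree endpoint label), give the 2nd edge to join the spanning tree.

B-I

Prim, starting at C.
Step 1: cheapest edge leaving the tree is C I (18); add I.
Step 2: cheapest edge leaving the tree is B I (1); add B.
Step 3: cheapest edge leaving the tree is A I (7); add A.
Step 4: cheapest edge leaving the tree is A F (2); add F.
Step 5: cheapest edge leaving the tree is A E (10); add E.
Step 6: cheapest edge leaving the tree is E H (7); add H.
Step 7: cheapest edge leaving the tree is C D (19); add D.
Step 8: cheapest edge leaving the tree is D G (11); add G.
The 2nd edge added is B I.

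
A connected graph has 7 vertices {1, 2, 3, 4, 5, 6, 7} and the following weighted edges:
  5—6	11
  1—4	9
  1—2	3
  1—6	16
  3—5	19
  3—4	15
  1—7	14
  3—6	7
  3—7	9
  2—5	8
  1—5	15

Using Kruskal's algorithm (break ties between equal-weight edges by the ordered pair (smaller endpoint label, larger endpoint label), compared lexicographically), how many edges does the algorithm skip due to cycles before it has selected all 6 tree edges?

0

Sort edges by weight, then run Kruskal:
1—2 (3): add — endpoints in different components.
3—6 (7): add — endpoints in different components.
2—5 (8): add — endpoints in different components.
1—4 (9): add — endpoints in different components.
3—7 (9): add — endpoints in different components.
5—6 (11): add — endpoints in different components.
Edges rejected before the tree was complete: 0.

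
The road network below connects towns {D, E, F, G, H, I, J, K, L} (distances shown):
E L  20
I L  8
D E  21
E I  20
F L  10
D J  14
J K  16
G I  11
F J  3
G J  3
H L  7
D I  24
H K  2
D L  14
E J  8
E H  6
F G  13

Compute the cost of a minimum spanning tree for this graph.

51

Grow the tree from J using Prim:
Step 1: cheapest edge leaving the tree is F J (3); add F.
Step 2: cheapest edge leaving the tree is G J (3); add G.
Step 3: cheapest edge leaving the tree is E J (8); add E.
Step 4: cheapest edge leaving the tree is E H (6); add H.
Step 5: cheapest edge leaving the tree is H K (2); add K.
Step 6: cheapest edge leaving the tree is H L (7); add L.
Step 7: cheapest edge leaving the tree is I L (8); add I.
Step 8: cheapest edge leaving the tree is D J (14); add D.
MST edges: F J, G J, E J, E H, H K, H L, I L, D J; total weight 3+3+8+6+2+7+8+14 = 51.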